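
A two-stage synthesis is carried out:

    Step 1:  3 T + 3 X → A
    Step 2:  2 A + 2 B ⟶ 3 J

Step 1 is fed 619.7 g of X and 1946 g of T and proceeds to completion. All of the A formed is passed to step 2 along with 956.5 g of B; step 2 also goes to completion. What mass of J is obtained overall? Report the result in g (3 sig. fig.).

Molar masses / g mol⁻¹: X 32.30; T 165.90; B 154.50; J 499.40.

2930 g

Step 1:
n(X) = 619.7 / 32.30 = 19.19 mol
n(T) = 1946 / 165.90 = 11.73 mol
n/ν → X: 6.397, T: 3.910; T is limiting.
n(A) produced = (1/3) × 11.73 = 3.910 mol
Step 2:
n(A) available = 3.910 mol
n(B) = 956.5 / 154.50 = 6.191 mol
n/ν → A: 1.955, B: 3.096; A is limiting.
n(J) = (3/2) × 3.910 = 5.865 mol
mass = 5.865 × 499.40 = 2929 g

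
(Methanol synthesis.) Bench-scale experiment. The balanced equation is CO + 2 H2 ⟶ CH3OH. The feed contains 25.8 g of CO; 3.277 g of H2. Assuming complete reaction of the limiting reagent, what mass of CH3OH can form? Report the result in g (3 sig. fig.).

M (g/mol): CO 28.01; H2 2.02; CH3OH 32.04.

n(CO) = 25.80 / 28.01 = 0.9211 mol
n(H2) = 3.277 / 2.02 = 1.622 mol
n/ν for CO = 0.9211/1 = 0.9211
n/ν for H2 = 1.622/2 = 0.8110
Smallest n/ν is H2 → limiting reagent.
n(CH3OH) = (1/2) × 1.622 = 0.8110 mol
mass = 0.8110 × 32.04 = 25.98 g

26.0 g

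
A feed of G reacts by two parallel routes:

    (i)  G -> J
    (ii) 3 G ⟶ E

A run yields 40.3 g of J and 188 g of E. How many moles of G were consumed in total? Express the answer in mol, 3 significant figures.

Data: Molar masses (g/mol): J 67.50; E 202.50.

3.38 mol

n(J) = 40.3 / 67.50 = 0.5970 mol
n(E) = 188 / 202.50 = 0.9284 mol
n(G) via (i) = (1/1)×0.5970 = 0.5970 mol
n(G) via (ii) = (3/1)×0.9284 = 2.785 mol
total n(G) = 0.5970 + 2.785 = 3.382 mol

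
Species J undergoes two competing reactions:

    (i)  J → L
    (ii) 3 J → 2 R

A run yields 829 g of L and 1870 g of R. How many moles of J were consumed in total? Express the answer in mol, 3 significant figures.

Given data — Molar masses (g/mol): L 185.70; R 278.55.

n(L) = 829 / 185.70 = 4.464 mol
n(R) = 1870 / 278.55 = 6.713 mol
n(J) via (i) = (1/1)×4.464 = 4.464 mol
n(J) via (ii) = (3/2)×6.713 = 10.07 mol
total n(J) = 4.464 + 10.07 = 14.53 mol

14.5 mol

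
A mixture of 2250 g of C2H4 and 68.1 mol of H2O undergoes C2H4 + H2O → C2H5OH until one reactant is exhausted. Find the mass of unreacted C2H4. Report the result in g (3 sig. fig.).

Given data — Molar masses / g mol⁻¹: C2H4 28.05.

n(C2H4) = 2250 / 28.05 = 80.21 mol
n(H2O) = 68.10 mol
n/ν for C2H4 = 80.21/1 = 80.21
n/ν for H2O = 68.10/1 = 68.10
Smallest n/ν is H2O → limiting reagent.
C2H4 consumed = (1/1) × 68.10 = 68.10 mol
C2H4 remaining = 80.21 − 68.10 = 12.11 mol
mass = 12.11 × 28.05 = 339.7 g

340 g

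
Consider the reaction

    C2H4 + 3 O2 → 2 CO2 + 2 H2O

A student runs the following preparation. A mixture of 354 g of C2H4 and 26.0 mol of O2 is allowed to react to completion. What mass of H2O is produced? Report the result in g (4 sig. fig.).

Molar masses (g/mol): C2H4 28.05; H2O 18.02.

n(C2H4) = 354.0 / 28.05 = 12.62 mol
n(O2) = 26.00 mol
n/ν → C2H4: 12.62, O2: 8.667; O2 is limiting.
n(H2O) = (2/3) × 26.00 = 17.33 mol
mass = 17.33 × 18.02 = 312.3 g

312.3 g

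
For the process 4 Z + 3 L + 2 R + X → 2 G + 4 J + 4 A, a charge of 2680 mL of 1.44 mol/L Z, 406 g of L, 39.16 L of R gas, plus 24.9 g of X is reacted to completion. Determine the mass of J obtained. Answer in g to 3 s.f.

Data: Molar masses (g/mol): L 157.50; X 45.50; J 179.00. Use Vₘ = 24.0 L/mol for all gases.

392 g

n(Z) = 1.44 × 2680/1000 = 3.859 mol
n(L) = 406.0 / 157.50 = 2.578 mol
n(R) = 39.16 / 24.0 = 1.632 mol
n(X) = 24.90 / 45.50 = 0.5473 mol
n/ν → Z: 0.9648, L: 0.8593, R: 0.8160, X: 0.5473; X is limiting.
n(J) = (4/1) × 0.5473 = 2.189 mol
mass = 2.189 × 179.00 = 391.8 g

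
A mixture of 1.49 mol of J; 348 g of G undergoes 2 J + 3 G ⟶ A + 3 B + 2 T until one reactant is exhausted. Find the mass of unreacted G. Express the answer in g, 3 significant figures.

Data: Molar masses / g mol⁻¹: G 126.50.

65.3 g

n(J) = 1.490 mol
n(G) = 348.0 / 126.50 = 2.751 mol
n/ν for J = 1.490/2 = 0.7450
n/ν for G = 2.751/3 = 0.9170
Smallest n/ν is J → limiting reagent.
G consumed = (3/2) × 1.490 = 2.235 mol
G remaining = 2.751 − 2.235 = 0.5160 mol
mass = 0.5160 × 126.50 = 65.27 g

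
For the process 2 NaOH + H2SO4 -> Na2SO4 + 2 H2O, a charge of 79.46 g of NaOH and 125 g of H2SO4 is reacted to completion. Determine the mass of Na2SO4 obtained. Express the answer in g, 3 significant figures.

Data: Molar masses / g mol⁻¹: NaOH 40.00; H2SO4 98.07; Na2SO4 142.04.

n(NaOH) = 79.46 / 40.00 = 1.987 mol
n(H2SO4) = 125.0 / 98.07 = 1.275 mol
n/ν → NaOH: 0.9935, H2SO4: 1.275; NaOH is limiting.
n(Na2SO4) = (1/2) × 1.987 = 0.9935 mol
mass = 0.9935 × 142.04 = 141.1 g

141 g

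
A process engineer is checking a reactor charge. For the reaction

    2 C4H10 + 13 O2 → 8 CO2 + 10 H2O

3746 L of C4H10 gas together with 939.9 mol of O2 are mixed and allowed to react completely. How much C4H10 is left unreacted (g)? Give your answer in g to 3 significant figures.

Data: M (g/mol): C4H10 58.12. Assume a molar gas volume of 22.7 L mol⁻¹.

1190 g

n(C4H10) = 3746 / 22.7 = 165.0 mol
n(O2) = 939.9 mol
n/ν for C4H10 = 165.0/2 = 82.50
n/ν for O2 = 939.9/13 = 72.30
Smallest n/ν is O2 → limiting reagent.
C4H10 consumed = (2/13) × 939.9 = 144.6 mol
C4H10 remaining = 165.0 − 144.6 = 20.40 mol
mass = 20.40 × 58.12 = 1186 g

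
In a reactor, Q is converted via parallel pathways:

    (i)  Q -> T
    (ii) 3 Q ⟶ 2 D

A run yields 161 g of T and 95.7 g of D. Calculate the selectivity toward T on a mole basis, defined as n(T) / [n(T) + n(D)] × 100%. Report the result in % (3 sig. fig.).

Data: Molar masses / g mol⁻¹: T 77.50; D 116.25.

71.6 %

n(T) = 161 / 77.50 = 2.077 mol
n(D) = 95.7 / 116.25 = 0.8232 mol
selectivity = 2.077/(2.077+0.8232) × 100 = 71.62 %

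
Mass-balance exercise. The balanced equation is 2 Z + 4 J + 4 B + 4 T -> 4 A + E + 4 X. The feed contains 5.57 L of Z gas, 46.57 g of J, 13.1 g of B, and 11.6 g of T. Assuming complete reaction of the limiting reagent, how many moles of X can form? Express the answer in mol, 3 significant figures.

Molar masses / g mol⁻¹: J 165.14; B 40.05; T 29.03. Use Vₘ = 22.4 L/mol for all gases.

0.282 mol

n(Z) = 5.570 / 22.4 = 0.2487 mol
n(J) = 46.57 / 165.14 = 0.2820 mol
n(B) = 13.10 / 40.05 = 0.3271 mol
n(T) = 11.60 / 29.03 = 0.3996 mol
n/ν → Z: 0.1244, J: 0.07050, B: 0.08178, T: 0.09990; J is limiting.
n(X) = (4/4) × 0.2820 = 0.2820 mol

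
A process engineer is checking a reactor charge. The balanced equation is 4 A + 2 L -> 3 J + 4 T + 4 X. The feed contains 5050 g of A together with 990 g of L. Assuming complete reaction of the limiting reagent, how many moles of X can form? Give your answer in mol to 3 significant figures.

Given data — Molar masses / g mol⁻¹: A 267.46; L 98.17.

n(A) = 5050 / 267.46 = 18.88 mol
n(L) = 990.0 / 98.17 = 10.08 mol
n/ν → A: 4.720, L: 5.040; A is limiting.
n(X) = (4/4) × 18.88 = 18.88 mol

18.9 mol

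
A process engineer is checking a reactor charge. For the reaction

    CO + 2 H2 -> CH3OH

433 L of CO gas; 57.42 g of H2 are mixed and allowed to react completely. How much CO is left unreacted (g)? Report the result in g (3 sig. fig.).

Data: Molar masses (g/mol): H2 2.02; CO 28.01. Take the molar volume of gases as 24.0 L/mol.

107 g

n(CO) = 433.0 / 24.0 = 18.04 mol
n(H2) = 57.42 / 2.02 = 28.43 mol
n/ν for CO = 18.04/1 = 18.04
n/ν for H2 = 28.43/2 = 14.22
Smallest n/ν is H2 → limiting reagent.
CO consumed = (1/2) × 28.43 = 14.22 mol
CO remaining = 18.04 − 14.22 = 3.820 mol
mass = 3.820 × 28.01 = 107.0 g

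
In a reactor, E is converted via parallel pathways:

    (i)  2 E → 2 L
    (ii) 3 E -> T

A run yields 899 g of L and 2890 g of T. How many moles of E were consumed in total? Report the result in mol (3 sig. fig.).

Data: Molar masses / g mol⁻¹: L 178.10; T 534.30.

n(L) = 899 / 178.10 = 5.048 mol
n(T) = 2890 / 534.30 = 5.409 mol
n(E) via (i) = (2/2)×5.048 = 5.048 mol
n(E) via (ii) = (3/1)×5.409 = 16.23 mol
total n(E) = 5.048 + 16.23 = 21.28 mol

21.3 mol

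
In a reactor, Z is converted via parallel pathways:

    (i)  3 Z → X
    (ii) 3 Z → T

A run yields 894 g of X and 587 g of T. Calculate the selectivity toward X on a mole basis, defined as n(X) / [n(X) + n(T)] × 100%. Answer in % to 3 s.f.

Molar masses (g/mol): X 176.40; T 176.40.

n(X) = 894 / 176.40 = 5.068 mol
n(T) = 587 / 176.40 = 3.328 mol
selectivity = 5.068/(5.068+3.328) × 100 = 60.36 %

60.4 %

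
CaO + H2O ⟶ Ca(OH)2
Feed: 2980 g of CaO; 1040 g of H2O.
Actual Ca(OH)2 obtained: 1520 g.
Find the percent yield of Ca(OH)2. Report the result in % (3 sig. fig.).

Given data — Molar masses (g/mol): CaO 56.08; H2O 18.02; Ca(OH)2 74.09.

38.6 %

n(CaO) = 2980 / 56.08 = 53.14 mol
n(H2O) = 1040 / 18.02 = 57.71 mol
n/ν for CaO = 53.14/1 = 53.14
n/ν for H2O = 57.71/1 = 57.71
Smallest n/ν is CaO → limiting reagent.
theoretical n(Ca(OH)2) = (1/1) × 53.14 = 53.14 mol → 3937 g
% yield = 1520 / 3937 × 100 = 38.61 %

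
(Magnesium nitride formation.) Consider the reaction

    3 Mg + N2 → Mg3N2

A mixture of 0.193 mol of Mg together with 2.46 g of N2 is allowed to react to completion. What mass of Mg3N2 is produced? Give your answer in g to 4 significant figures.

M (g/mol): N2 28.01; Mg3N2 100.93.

n(Mg) = 0.1930 mol
n(N2) = 2.460 / 28.01 = 0.08783 mol
n/ν → Mg: 0.06433, N2: 0.08783; Mg is limiting.
n(Mg3N2) = (1/3) × 0.1930 = 0.06433 mol
mass = 0.06433 × 100.93 = 6.493 g

6.493 g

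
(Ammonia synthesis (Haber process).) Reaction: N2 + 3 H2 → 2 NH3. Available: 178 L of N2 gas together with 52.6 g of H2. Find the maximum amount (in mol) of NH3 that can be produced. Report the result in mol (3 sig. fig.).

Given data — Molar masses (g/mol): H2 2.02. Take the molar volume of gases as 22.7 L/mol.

15.7 mol

n(N2) = 178.0 / 22.7 = 7.841 mol
n(H2) = 52.60 / 2.02 = 26.04 mol
n/ν for N2 = 7.841/1 = 7.841
n/ν for H2 = 26.04/3 = 8.680
Smallest n/ν is N2 → limiting reagent.
n(NH3) = (2/1) × 7.841 = 15.68 mol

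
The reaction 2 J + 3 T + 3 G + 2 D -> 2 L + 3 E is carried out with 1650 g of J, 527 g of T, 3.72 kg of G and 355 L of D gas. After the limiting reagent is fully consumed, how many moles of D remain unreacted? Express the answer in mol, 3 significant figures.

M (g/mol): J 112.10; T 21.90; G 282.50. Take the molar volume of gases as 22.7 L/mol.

6.86 mol

n(J) = 1650 / 112.10 = 14.72 mol
n(T) = 527.0 / 21.90 = 24.06 mol
n(G) = 3.720×1000 / 282.50 = 13.17 mol
n(D) = 355.0 / 22.7 = 15.64 mol
n/ν for J = 14.72/2 = 7.360
n/ν for T = 24.06/3 = 8.020
n/ν for G = 13.17/3 = 4.390
n/ν for D = 15.64/2 = 7.820
Smallest n/ν is G → limiting reagent.
D consumed = (2/3) × 13.17 = 8.780 mol
D remaining = 15.64 − 8.780 = 6.860 mol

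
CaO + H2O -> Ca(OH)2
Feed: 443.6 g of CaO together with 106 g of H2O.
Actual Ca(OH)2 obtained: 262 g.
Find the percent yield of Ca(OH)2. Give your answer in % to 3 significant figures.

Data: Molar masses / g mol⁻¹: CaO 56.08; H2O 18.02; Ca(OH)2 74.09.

60.1 %

n(CaO) = 443.6 / 56.08 = 7.910 mol
n(H2O) = 106.0 / 18.02 = 5.882 mol
n/ν for CaO = 7.910/1 = 7.910
n/ν for H2O = 5.882/1 = 5.882
Smallest n/ν is H2O → limiting reagent.
theoretical n(Ca(OH)2) = (1/1) × 5.882 = 5.882 mol → 435.8 g
% yield = 262 / 435.8 × 100 = 60.12 %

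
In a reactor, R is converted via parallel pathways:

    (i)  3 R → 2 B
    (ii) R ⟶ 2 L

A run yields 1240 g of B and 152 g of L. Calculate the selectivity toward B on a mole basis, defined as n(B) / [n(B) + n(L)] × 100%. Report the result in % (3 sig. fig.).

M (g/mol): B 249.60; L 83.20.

73.1 %

n(B) = 1240 / 249.60 = 4.968 mol
n(L) = 152 / 83.20 = 1.827 mol
selectivity = 4.968/(4.968+1.827) × 100 = 73.11 %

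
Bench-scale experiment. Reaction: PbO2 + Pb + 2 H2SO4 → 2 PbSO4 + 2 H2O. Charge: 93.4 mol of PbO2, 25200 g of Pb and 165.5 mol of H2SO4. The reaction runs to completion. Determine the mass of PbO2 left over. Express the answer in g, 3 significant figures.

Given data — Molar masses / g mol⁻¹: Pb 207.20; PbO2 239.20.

2550 g

n(PbO2) = 93.40 mol
n(Pb) = 25200 / 207.20 = 121.6 mol
n(H2SO4) = 165.5 mol
n/ν for PbO2 = 93.40/1 = 93.40
n/ν for Pb = 121.6/1 = 121.6
n/ν for H2SO4 = 165.5/2 = 82.75
Smallest n/ν is H2SO4 → limiting reagent.
PbO2 consumed = (1/2) × 165.5 = 82.75 mol
PbO2 remaining = 93.40 − 82.75 = 10.65 mol
mass = 10.65 × 239.20 = 2547 g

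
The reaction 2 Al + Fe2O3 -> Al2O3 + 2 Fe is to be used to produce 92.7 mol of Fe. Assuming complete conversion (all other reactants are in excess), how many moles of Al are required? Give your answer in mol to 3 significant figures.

n(Fe) = 92.70 mol
n(Al) = (2/2) × 92.70 = 92.70 mol

92.7 mol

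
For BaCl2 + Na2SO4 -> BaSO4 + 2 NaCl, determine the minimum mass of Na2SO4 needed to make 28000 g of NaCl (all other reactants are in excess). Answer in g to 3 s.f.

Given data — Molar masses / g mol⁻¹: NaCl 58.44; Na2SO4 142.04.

34000 g

n(NaCl) = 28000 / 58.44 = 479.1 mol
n(Na2SO4) = (1/2) × 479.1 = 239.6 mol
mass = 239.6 × 142.04 = 34030 g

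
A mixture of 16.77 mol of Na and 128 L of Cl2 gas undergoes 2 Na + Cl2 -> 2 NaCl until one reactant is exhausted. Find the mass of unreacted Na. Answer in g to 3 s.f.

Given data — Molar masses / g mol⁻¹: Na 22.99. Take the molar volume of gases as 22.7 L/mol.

n(Na) = 16.77 mol
n(Cl2) = 128.0 / 22.7 = 5.639 mol
n/ν for Na = 16.77/2 = 8.385
n/ν for Cl2 = 5.639/1 = 5.639
Smallest n/ν is Cl2 → limiting reagent.
Na consumed = (2/1) × 5.639 = 11.28 mol
Na remaining = 16.77 − 11.28 = 5.490 mol
mass = 5.490 × 22.99 = 126.2 g

126 g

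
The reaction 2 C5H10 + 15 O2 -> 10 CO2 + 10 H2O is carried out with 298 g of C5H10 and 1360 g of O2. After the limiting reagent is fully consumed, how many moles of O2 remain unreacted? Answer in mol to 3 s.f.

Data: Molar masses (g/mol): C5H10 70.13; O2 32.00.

n(C5H10) = 298.0 / 70.13 = 4.249 mol
n(O2) = 1360 / 32.00 = 42.50 mol
n/ν for C5H10 = 4.249/2 = 2.125
n/ν for O2 = 42.50/15 = 2.833
Smallest n/ν is C5H10 → limiting reagent.
O2 consumed = (15/2) × 4.249 = 31.87 mol
O2 remaining = 42.50 − 31.87 = 10.63 mol

10.6 mol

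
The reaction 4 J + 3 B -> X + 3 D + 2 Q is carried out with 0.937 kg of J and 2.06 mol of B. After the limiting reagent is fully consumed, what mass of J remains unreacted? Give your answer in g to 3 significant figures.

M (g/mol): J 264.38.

211 g

n(J) = 0.9370×1000 / 264.38 = 3.544 mol
n(B) = 2.060 mol
n/ν for J = 3.544/4 = 0.8860
n/ν for B = 2.060/3 = 0.6867
Smallest n/ν is B → limiting reagent.
J consumed = (4/3) × 2.060 = 2.747 mol
J remaining = 3.544 − 2.747 = 0.7970 mol
mass = 0.7970 × 264.38 = 210.7 g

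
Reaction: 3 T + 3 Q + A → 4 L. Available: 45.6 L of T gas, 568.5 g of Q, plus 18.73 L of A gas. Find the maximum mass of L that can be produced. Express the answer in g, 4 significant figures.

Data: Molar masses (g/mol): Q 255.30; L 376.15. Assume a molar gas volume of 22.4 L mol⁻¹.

n(T) = 45.60 / 22.4 = 2.036 mol
n(Q) = 568.5 / 255.30 = 2.227 mol
n(A) = 18.73 / 22.4 = 0.8362 mol
n/ν for T = 2.036/3 = 0.6787
n/ν for Q = 2.227/3 = 0.7423
n/ν for A = 0.8362/1 = 0.8362
Smallest n/ν is T → limiting reagent.
n(L) = (4/3) × 2.036 = 2.715 mol
mass = 2.715 × 376.15 = 1021 g

1021 g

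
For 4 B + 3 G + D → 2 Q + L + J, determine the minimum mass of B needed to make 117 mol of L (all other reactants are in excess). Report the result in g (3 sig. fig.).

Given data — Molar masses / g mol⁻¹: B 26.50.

n(L) = 117.0 mol
n(B) = (4/1) × 117.0 = 468.0 mol
mass = 468.0 × 26.50 = 12400 g

12400 g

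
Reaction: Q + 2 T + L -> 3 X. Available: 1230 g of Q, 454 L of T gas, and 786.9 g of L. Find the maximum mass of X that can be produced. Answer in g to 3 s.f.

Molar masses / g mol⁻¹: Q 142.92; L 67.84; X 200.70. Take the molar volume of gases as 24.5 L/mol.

5180 g

n(Q) = 1230 / 142.92 = 8.606 mol
n(T) = 454.0 / 24.5 = 18.53 mol
n(L) = 786.9 / 67.84 = 11.60 mol
n/ν for Q = 8.606/1 = 8.606
n/ν for T = 18.53/2 = 9.265
n/ν for L = 11.60/1 = 11.60
Smallest n/ν is Q → limiting reagent.
n(X) = (3/1) × 8.606 = 25.82 mol
mass = 25.82 × 200.70 = 5182 g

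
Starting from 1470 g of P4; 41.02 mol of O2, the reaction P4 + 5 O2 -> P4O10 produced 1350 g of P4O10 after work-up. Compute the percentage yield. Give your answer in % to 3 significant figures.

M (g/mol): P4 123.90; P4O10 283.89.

58.0 %

n(P4) = 1470 / 123.90 = 11.86 mol
n(O2) = 41.02 mol
n/ν for P4 = 11.86/1 = 11.86
n/ν for O2 = 41.02/5 = 8.204
Smallest n/ν is O2 → limiting reagent.
theoretical n(P4O10) = (1/5) × 41.02 = 8.204 mol → 2329 g
% yield = 1350 / 2329 × 100 = 57.96 %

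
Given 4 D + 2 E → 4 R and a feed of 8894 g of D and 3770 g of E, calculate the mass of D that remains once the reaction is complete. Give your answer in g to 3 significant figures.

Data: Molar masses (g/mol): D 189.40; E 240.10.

n(D) = 8894 / 189.40 = 46.96 mol
n(E) = 3770 / 240.10 = 15.70 mol
n/ν for D = 46.96/4 = 11.74
n/ν for E = 15.70/2 = 7.850
Smallest n/ν is E → limiting reagent.
D consumed = (4/2) × 15.70 = 31.40 mol
D remaining = 46.96 − 31.40 = 15.56 mol
mass = 15.56 × 189.40 = 2947 g

2950 g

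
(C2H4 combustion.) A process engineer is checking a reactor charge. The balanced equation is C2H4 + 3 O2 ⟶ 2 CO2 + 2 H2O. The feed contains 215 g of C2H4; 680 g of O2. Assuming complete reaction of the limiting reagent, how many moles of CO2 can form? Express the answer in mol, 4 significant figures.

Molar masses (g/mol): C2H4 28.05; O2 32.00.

n(C2H4) = 215.0 / 28.05 = 7.665 mol
n(O2) = 680.0 / 32.00 = 21.25 mol
n/ν → C2H4: 7.665, O2: 7.083; O2 is limiting.
n(CO2) = (2/3) × 21.25 = 14.17 mol

14.17 mol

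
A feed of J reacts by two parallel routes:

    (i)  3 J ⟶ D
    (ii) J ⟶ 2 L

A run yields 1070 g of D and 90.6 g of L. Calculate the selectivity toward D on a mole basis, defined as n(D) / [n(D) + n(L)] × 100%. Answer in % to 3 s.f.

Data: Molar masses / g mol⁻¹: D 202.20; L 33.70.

n(D) = 1070 / 202.20 = 5.292 mol
n(L) = 90.6 / 33.70 = 2.688 mol
selectivity = 5.292/(5.292+2.688) × 100 = 66.32 %

66.3 %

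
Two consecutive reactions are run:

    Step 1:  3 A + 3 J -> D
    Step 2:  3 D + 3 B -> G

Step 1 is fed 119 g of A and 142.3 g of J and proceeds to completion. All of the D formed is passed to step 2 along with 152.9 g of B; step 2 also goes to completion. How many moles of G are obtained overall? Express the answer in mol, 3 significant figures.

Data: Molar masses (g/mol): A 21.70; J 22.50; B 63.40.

Step 1:
n(A) = 119.0 / 21.70 = 5.484 mol
n(J) = 142.3 / 22.50 = 6.324 mol
n/ν → A: 1.828, J: 2.108; A is limiting.
n(D) produced = (1/3) × 5.484 = 1.828 mol
Step 2:
n(D) available = 1.828 mol
n(B) = 152.9 / 63.40 = 2.412 mol
n/ν → D: 0.6093, B: 0.8040; D is limiting.
n(G) = (1/3) × 1.828 = 0.6093 mol

0.609 mol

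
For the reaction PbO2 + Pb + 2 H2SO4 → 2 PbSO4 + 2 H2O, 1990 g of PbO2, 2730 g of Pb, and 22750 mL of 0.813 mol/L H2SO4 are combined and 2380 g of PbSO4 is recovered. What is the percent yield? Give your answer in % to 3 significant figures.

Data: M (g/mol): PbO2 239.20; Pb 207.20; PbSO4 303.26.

47.2 %

n(PbO2) = 1990 / 239.20 = 8.319 mol
n(Pb) = 2730 / 207.20 = 13.18 mol
n(H2SO4) = 0.813 × 22750/1000 = 18.50 mol
n/ν for PbO2 = 8.319/1 = 8.319
n/ν for Pb = 13.18/1 = 13.18
n/ν for H2SO4 = 18.50/2 = 9.250
Smallest n/ν is PbO2 → limiting reagent.
theoretical n(PbSO4) = (2/1) × 8.319 = 16.64 mol → 5046 g
% yield = 2380 / 5046 × 100 = 47.17 %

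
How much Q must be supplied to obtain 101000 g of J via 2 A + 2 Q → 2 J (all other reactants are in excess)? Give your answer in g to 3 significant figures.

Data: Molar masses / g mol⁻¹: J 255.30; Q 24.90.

n(J) = 101000 / 255.30 = 395.6 mol
n(Q) = (2/2) × 395.6 = 395.6 mol
mass = 395.6 × 24.90 = 9850 g

9850 g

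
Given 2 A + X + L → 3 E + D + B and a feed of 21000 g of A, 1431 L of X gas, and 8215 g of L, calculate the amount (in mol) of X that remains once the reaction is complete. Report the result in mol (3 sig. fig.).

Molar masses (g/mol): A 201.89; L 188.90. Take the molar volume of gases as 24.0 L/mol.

16.1 mol

n(A) = 21000 / 201.89 = 104.0 mol
n(X) = 1431 / 24.0 = 59.63 mol
n(L) = 8215 / 188.90 = 43.49 mol
n/ν for A = 104.0/2 = 52.00
n/ν for X = 59.63/1 = 59.63
n/ν for L = 43.49/1 = 43.49
Smallest n/ν is L → limiting reagent.
X consumed = (1/1) × 43.49 = 43.49 mol
X remaining = 59.63 − 43.49 = 16.14 mol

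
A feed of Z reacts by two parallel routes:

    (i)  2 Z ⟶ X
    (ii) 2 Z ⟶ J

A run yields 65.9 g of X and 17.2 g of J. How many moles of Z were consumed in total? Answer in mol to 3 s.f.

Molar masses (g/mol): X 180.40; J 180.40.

n(X) = 65.9 / 180.40 = 0.3653 mol
n(J) = 17.2 / 180.40 = 0.09534 mol
n(Z) via (i) = (2/1)×0.3653 = 0.7306 mol
n(Z) via (ii) = (2/1)×0.09534 = 0.1907 mol
total n(Z) = 0.7306 + 0.1907 = 0.9213 mol

0.921 mol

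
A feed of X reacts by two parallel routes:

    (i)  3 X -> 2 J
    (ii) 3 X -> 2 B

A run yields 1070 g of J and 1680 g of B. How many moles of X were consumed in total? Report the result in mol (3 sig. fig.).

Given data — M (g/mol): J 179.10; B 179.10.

n(J) = 1070 / 179.10 = 5.974 mol
n(B) = 1680 / 179.10 = 9.380 mol
n(X) via (i) = (3/2)×5.974 = 8.961 mol
n(X) via (ii) = (3/2)×9.380 = 14.07 mol
total n(X) = 8.961 + 14.07 = 23.03 mol

23.0 mol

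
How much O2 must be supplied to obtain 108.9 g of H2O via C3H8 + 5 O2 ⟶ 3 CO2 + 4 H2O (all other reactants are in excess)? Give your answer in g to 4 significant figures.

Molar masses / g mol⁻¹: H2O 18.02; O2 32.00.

n(H2O) = 108.9 / 18.02 = 6.043 mol
n(O2) = (5/4) × 6.043 = 7.554 mol
mass = 7.554 × 32.00 = 241.7 g

241.7 g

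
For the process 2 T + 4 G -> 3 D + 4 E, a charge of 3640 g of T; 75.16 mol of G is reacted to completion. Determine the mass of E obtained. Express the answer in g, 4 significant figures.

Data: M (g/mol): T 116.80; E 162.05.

n(T) = 3640 / 116.80 = 31.16 mol
n(G) = 75.16 mol
n/ν → T: 15.58, G: 18.79; T is limiting.
n(E) = (4/2) × 31.16 = 62.32 mol
mass = 62.32 × 162.05 = 10100 g

10100 g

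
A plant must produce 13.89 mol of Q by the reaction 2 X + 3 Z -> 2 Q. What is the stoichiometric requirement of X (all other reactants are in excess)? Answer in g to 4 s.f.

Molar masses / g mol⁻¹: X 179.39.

n(Q) = 13.89 mol
n(X) = (2/2) × 13.89 = 13.89 mol
mass = 13.89 × 179.39 = 2492 g

2492 g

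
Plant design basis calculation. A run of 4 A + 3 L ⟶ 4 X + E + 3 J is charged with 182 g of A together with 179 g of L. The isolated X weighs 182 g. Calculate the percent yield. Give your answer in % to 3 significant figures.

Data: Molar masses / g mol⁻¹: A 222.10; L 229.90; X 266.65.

83.3 %

n(A) = 182.0 / 222.10 = 0.8195 mol
n(L) = 179.0 / 229.90 = 0.7786 mol
n/ν → A: 0.2049, L: 0.2595; A is limiting.
theoretical n(X) = (4/4) × 0.8195 = 0.8195 mol → 218.5 g
% yield = 182 / 218.5 × 100 = 83.30 %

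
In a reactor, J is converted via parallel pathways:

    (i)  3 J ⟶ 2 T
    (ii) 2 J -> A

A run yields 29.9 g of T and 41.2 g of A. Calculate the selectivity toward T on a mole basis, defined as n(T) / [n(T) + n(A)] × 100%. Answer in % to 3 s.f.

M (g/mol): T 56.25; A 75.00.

n(T) = 29.9 / 56.25 = 0.5316 mol
n(A) = 41.2 / 75.00 = 0.5493 mol
selectivity = 0.5316/(0.5316+0.5493) × 100 = 49.18 %

49.2 %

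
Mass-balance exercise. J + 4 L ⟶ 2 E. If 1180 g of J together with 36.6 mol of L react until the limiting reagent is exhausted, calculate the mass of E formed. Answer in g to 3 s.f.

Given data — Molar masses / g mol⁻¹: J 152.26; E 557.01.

8630 g

n(J) = 1180 / 152.26 = 7.750 mol
n(L) = 36.60 mol
n/ν for J = 7.750/1 = 7.750
n/ν for L = 36.60/4 = 9.150
Smallest n/ν is J → limiting reagent.
n(E) = (2/1) × 7.750 = 15.50 mol
mass = 15.50 × 557.01 = 8634 g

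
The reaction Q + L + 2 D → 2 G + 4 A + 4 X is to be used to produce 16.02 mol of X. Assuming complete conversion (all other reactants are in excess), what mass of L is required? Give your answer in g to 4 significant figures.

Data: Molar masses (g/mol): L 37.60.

150.6 g

n(X) = 16.02 mol
n(L) = (1/4) × 16.02 = 4.005 mol
mass = 4.005 × 37.60 = 150.6 g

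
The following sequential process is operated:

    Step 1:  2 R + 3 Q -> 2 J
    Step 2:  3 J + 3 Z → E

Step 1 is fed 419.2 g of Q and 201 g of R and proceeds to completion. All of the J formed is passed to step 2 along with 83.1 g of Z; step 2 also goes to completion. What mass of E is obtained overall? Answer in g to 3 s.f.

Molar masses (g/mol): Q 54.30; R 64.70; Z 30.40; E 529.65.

Step 1:
n(Q) = 419.2 / 54.30 = 7.720 mol
n(R) = 201.0 / 64.70 = 3.107 mol
n/ν for Q = 7.720/3 = 2.573
n/ν for R = 3.107/2 = 1.554
Smallest n/ν is R → limiting reagent.
n(J) produced = (2/2) × 3.107 = 3.107 mol
Step 2:
n(J) available = 3.107 mol
n(Z) = 83.10 / 30.40 = 2.734 mol
n/ν for J = 3.107/3 = 1.036
n/ν for Z = 2.734/3 = 0.9113
Smallest n/ν is Z → limiting reagent.
n(E) = (1/3) × 2.734 = 0.9113 mol
mass = 0.9113 × 529.65 = 482.7 g

483 g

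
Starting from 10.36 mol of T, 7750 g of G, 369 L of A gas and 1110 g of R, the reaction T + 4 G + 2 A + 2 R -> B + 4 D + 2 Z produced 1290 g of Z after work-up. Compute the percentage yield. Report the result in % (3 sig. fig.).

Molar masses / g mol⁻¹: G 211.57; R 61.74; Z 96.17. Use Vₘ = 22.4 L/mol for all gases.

81.4 %

n(T) = 10.36 mol
n(G) = 7750 / 211.57 = 36.63 mol
n(A) = 369.0 / 22.4 = 16.47 mol
n(R) = 1110 / 61.74 = 17.98 mol
n/ν for T = 10.36/1 = 10.36
n/ν for G = 36.63/4 = 9.158
n/ν for A = 16.47/2 = 8.235
n/ν for R = 17.98/2 = 8.990
Smallest n/ν is A → limiting reagent.
theoretical n(Z) = (2/2) × 16.47 = 16.47 mol → 1584 g
% yield = 1290 / 1584 × 100 = 81.44 %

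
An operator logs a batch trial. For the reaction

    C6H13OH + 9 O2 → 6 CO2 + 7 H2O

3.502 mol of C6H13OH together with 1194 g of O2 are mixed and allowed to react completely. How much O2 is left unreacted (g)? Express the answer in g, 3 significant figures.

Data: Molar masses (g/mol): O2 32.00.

185 g

n(C6H13OH) = 3.502 mol
n(O2) = 1194 / 32.00 = 37.31 mol
n/ν for C6H13OH = 3.502/1 = 3.502
n/ν for O2 = 37.31/9 = 4.146
Smallest n/ν is C6H13OH → limiting reagent.
O2 consumed = (9/1) × 3.502 = 31.52 mol
O2 remaining = 37.31 − 31.52 = 5.790 mol
mass = 5.790 × 32.00 = 185.3 g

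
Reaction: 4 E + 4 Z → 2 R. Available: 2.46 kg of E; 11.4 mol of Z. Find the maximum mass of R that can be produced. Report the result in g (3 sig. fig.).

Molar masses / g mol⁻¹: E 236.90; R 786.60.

4080 g

n(E) = 2.460×1000 / 236.90 = 10.38 mol
n(Z) = 11.40 mol
n/ν → E: 2.595, Z: 2.850; E is limiting.
n(R) = (2/4) × 10.38 = 5.190 mol
mass = 5.190 × 786.60 = 4082 g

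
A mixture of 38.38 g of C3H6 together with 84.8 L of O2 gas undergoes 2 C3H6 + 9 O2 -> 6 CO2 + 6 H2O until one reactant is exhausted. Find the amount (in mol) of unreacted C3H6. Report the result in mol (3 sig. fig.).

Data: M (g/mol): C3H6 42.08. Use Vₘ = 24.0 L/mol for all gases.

0.127 mol

n(C3H6) = 38.38 / 42.08 = 0.9121 mol
n(O2) = 84.80 / 24.0 = 3.533 mol
n/ν for C3H6 = 0.9121/2 = 0.4561
n/ν for O2 = 3.533/9 = 0.3926
Smallest n/ν is O2 → limiting reagent.
C3H6 consumed = (2/9) × 3.533 = 0.7851 mol
C3H6 remaining = 0.9121 − 0.7851 = 0.1270 mol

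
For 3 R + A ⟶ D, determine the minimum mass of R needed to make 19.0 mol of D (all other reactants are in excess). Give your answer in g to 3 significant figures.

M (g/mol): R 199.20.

n(D) = 19.00 mol
n(R) = (3/1) × 19.00 = 57.00 mol
mass = 57.00 × 199.20 = 11350 g

11400 g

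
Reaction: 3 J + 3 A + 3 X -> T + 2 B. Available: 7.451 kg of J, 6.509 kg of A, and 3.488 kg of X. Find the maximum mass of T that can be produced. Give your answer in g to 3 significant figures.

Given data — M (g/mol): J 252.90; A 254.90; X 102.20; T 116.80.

994 g

n(J) = 7.451×1000 / 252.90 = 29.46 mol
n(A) = 6.509×1000 / 254.90 = 25.54 mol
n(X) = 3.488×1000 / 102.20 = 34.13 mol
n/ν → J: 9.820, A: 8.513, X: 11.38; A is limiting.
n(T) = (1/3) × 25.54 = 8.513 mol
mass = 8.513 × 116.80 = 994.3 g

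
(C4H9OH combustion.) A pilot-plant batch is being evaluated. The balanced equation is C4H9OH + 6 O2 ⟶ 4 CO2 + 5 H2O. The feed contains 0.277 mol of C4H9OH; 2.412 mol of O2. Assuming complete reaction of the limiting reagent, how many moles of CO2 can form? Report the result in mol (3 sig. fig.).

n(C4H9OH) = 0.2770 mol
n(O2) = 2.412 mol
n/ν for C4H9OH = 0.2770/1 = 0.2770
n/ν for O2 = 2.412/6 = 0.4020
Smallest n/ν is C4H9OH → limiting reagent.
n(CO2) = (4/1) × 0.2770 = 1.108 mol

1.11 mol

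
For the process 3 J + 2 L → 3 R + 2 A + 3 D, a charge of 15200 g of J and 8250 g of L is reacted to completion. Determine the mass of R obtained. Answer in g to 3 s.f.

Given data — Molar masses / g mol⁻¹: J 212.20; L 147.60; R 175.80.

12600 g

n(J) = 15200 / 212.20 = 71.63 mol
n(L) = 8250 / 147.60 = 55.89 mol
n/ν for J = 71.63/3 = 23.88
n/ν for L = 55.89/2 = 27.95
Smallest n/ν is J → limiting reagent.
n(R) = (3/3) × 71.63 = 71.63 mol
mass = 71.63 × 175.80 = 12590 g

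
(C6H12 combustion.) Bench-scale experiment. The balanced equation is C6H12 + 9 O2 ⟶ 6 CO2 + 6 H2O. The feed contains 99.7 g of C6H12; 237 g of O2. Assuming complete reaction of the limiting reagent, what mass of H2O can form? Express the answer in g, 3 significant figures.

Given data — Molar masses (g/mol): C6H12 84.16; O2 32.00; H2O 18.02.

89.0 g

n(C6H12) = 99.70 / 84.16 = 1.185 mol
n(O2) = 237.0 / 32.00 = 7.406 mol
n/ν → C6H12: 1.185, O2: 0.8229; O2 is limiting.
n(H2O) = (6/9) × 7.406 = 4.937 mol
mass = 4.937 × 18.02 = 88.96 g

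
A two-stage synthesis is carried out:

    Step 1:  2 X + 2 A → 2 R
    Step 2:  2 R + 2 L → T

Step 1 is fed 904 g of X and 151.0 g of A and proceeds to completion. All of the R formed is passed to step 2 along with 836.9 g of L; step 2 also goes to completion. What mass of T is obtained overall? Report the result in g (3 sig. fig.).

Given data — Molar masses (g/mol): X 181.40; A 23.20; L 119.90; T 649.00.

Step 1:
n(X) = 904.0 / 181.40 = 4.983 mol
n(A) = 151.0 / 23.20 = 6.509 mol
n/ν for X = 4.983/2 = 2.492
n/ν for A = 6.509/2 = 3.255
Smallest n/ν is X → limiting reagent.
n(R) produced = (2/2) × 4.983 = 4.983 mol
Step 2:
n(R) available = 4.983 mol
n(L) = 836.9 / 119.90 = 6.980 mol
n/ν for R = 4.983/2 = 2.492
n/ν for L = 6.980/2 = 3.490
Smallest n/ν is R → limiting reagent.
n(T) = (1/2) × 4.983 = 2.492 mol
mass = 2.492 × 649.00 = 1617 g

1620 g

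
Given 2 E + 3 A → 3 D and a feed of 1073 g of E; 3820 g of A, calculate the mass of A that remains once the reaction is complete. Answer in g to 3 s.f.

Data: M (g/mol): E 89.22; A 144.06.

1220 g

n(E) = 1073 / 89.22 = 12.03 mol
n(A) = 3820 / 144.06 = 26.52 mol
n/ν → E: 6.015, A: 8.840; E is limiting.
A consumed = (3/2) × 12.03 = 18.05 mol
A remaining = 26.52 − 18.05 = 8.470 mol
mass = 8.470 × 144.06 = 1220 g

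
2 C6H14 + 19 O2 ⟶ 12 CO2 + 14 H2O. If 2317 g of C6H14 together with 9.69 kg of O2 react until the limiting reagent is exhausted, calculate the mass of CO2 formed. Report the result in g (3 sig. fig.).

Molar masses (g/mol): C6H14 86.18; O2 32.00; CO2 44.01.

7100 g

n(C6H14) = 2317 / 86.18 = 26.89 mol
n(O2) = 9.690×1000 / 32.00 = 302.8 mol
n/ν for C6H14 = 26.89/2 = 13.45
n/ν for O2 = 302.8/19 = 15.94
Smallest n/ν is C6H14 → limiting reagent.
n(CO2) = (12/2) × 26.89 = 161.3 mol
mass = 161.3 × 44.01 = 7099 g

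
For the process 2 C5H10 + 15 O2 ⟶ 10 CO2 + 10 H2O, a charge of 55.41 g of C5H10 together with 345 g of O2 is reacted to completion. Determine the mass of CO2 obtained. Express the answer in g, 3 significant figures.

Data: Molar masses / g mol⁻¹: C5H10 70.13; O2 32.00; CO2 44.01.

n(C5H10) = 55.41 / 70.13 = 0.7901 mol
n(O2) = 345.0 / 32.00 = 10.78 mol
n/ν for C5H10 = 0.7901/2 = 0.3951
n/ν for O2 = 10.78/15 = 0.7187
Smallest n/ν is C5H10 → limiting reagent.
n(CO2) = (10/2) × 0.7901 = 3.951 mol
mass = 3.951 × 44.01 = 173.9 g

174 g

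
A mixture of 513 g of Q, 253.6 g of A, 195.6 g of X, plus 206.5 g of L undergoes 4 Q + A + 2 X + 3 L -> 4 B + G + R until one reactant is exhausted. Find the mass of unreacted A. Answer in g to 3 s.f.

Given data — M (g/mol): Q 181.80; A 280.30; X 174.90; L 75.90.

n(Q) = 513.0 / 181.80 = 2.822 mol
n(A) = 253.6 / 280.30 = 0.9047 mol
n(X) = 195.6 / 174.90 = 1.118 mol
n(L) = 206.5 / 75.90 = 2.721 mol
n/ν → Q: 0.7055, A: 0.9047, X: 0.5590, L: 0.9070; X is limiting.
A consumed = (1/2) × 1.118 = 0.5590 mol
A remaining = 0.9047 − 0.5590 = 0.3457 mol
mass = 0.3457 × 280.30 = 96.90 g

96.9 g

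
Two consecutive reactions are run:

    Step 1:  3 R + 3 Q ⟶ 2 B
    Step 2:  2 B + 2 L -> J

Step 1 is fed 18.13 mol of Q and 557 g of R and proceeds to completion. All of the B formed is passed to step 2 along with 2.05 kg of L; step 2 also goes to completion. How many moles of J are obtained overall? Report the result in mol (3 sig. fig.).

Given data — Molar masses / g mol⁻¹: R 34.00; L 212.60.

Step 1:
n(Q) = 18.13 mol
n(R) = 557.0 / 34.00 = 16.38 mol
n/ν → Q: 6.043, R: 5.460; R is limiting.
n(B) produced = (2/3) × 16.38 = 10.92 mol
Step 2:
n(B) available = 10.92 mol
n(L) = 2.050×1000 / 212.60 = 9.643 mol
n/ν → B: 5.460, L: 4.822; L is limiting.
n(J) = (1/2) × 9.643 = 4.822 mol

4.82 mol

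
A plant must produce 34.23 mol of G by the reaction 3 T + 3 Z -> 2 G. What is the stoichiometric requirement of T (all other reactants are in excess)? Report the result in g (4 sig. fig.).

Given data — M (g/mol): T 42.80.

2198 g

n(G) = 34.23 mol
n(T) = (3/2) × 34.23 = 51.35 mol
mass = 51.35 × 42.80 = 2198 g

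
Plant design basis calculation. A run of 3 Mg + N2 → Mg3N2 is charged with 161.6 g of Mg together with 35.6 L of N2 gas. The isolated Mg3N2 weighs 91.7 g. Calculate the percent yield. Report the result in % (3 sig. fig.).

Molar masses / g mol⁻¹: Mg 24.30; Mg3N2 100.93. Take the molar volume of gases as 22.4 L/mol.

57.2 %

n(Mg) = 161.6 / 24.30 = 6.650 mol
n(N2) = 35.60 / 22.4 = 1.589 mol
n/ν for Mg = 6.650/3 = 2.217
n/ν for N2 = 1.589/1 = 1.589
Smallest n/ν is N2 → limiting reagent.
theoretical n(Mg3N2) = (1/1) × 1.589 = 1.589 mol → 160.4 g
% yield = 91.7 / 160.4 × 100 = 57.17 %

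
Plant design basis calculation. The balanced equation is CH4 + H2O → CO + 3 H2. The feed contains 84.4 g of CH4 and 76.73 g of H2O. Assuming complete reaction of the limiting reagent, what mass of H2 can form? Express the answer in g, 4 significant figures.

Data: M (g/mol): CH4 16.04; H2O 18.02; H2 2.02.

25.80 g

n(CH4) = 84.40 / 16.04 = 5.262 mol
n(H2O) = 76.73 / 18.02 = 4.258 mol
n/ν for CH4 = 5.262/1 = 5.262
n/ν for H2O = 4.258/1 = 4.258
Smallest n/ν is H2O → limiting reagent.
n(H2) = (3/1) × 4.258 = 12.77 mol
mass = 12.77 × 2.02 = 25.80 g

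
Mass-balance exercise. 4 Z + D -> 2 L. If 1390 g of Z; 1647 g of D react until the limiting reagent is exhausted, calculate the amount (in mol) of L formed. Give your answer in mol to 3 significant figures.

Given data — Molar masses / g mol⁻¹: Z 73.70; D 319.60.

n(Z) = 1390 / 73.70 = 18.86 mol
n(D) = 1647 / 319.60 = 5.153 mol
n/ν → Z: 4.715, D: 5.153; Z is limiting.
n(L) = (2/4) × 18.86 = 9.430 mol

9.43 mol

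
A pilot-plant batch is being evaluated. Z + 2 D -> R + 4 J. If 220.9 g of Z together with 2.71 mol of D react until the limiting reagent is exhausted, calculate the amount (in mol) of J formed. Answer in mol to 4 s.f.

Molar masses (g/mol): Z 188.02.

4.700 mol

n(Z) = 220.9 / 188.02 = 1.175 mol
n(D) = 2.710 mol
n/ν for Z = 1.175/1 = 1.175
n/ν for D = 2.710/2 = 1.355
Smallest n/ν is Z → limiting reagent.
n(J) = (4/1) × 1.175 = 4.700 mol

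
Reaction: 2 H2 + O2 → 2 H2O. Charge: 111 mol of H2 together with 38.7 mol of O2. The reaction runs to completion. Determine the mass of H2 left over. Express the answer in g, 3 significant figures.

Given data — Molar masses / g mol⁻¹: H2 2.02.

n(H2) = 111.0 mol
n(O2) = 38.70 mol
n/ν for H2 = 111.0/2 = 55.50
n/ν for O2 = 38.70/1 = 38.70
Smallest n/ν is O2 → limiting reagent.
H2 consumed = (2/1) × 38.70 = 77.40 mol
H2 remaining = 111.0 − 77.40 = 33.60 mol
mass = 33.60 × 2.02 = 67.87 g

67.9 g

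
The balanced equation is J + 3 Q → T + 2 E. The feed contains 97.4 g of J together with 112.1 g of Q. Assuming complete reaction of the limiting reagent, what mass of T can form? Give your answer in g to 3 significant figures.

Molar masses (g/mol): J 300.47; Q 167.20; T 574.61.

128 g

n(J) = 97.40 / 300.47 = 0.3242 mol
n(Q) = 112.1 / 167.20 = 0.6705 mol
n/ν for J = 0.3242/1 = 0.3242
n/ν for Q = 0.6705/3 = 0.2235
Smallest n/ν is Q → limiting reagent.
n(T) = (1/3) × 0.6705 = 0.2235 mol
mass = 0.2235 × 574.61 = 128.4 g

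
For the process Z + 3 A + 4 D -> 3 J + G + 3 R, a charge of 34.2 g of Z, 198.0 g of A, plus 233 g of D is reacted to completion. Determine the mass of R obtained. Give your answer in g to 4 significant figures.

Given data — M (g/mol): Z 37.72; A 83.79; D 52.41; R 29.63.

70.02 g

n(Z) = 34.20 / 37.72 = 0.9067 mol
n(A) = 198.0 / 83.79 = 2.363 mol
n(D) = 233.0 / 52.41 = 4.446 mol
n/ν → Z: 0.9067, A: 0.7877, D: 1.112; A is limiting.
n(R) = (3/3) × 2.363 = 2.363 mol
mass = 2.363 × 29.63 = 70.02 g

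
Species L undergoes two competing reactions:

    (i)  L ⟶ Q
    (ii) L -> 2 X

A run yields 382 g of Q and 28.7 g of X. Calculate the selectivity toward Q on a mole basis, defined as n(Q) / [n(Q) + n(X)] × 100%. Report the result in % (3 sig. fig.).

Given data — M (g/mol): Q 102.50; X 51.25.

n(Q) = 382 / 102.50 = 3.727 mol
n(X) = 28.7 / 51.25 = 0.5600 mol
selectivity = 3.727/(3.727+0.5600) × 100 = 86.94 %

86.9 %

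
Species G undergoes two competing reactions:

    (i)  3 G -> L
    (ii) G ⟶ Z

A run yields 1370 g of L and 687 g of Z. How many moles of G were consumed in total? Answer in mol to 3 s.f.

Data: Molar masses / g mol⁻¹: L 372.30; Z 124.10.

16.6 mol

n(L) = 1370 / 372.30 = 3.680 mol
n(Z) = 687 / 124.10 = 5.536 mol
n(G) via (i) = (3/1)×3.680 = 11.04 mol
n(G) via (ii) = (1/1)×5.536 = 5.536 mol
total n(G) = 11.04 + 5.536 = 16.58 mol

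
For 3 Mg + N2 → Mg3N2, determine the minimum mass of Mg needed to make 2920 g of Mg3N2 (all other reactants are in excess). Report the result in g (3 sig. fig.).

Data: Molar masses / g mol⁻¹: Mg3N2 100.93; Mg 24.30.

2110 g

n(Mg3N2) = 2920 / 100.93 = 28.93 mol
n(Mg) = (3/1) × 28.93 = 86.79 mol
mass = 86.79 × 24.30 = 2109 g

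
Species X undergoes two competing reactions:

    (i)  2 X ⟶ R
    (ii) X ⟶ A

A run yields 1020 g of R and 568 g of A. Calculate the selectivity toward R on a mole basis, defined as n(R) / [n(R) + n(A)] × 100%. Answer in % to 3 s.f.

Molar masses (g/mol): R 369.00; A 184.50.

47.3 %

n(R) = 1020 / 369.00 = 2.764 mol
n(A) = 568 / 184.50 = 3.079 mol
selectivity = 2.764/(2.764+3.079) × 100 = 47.30 %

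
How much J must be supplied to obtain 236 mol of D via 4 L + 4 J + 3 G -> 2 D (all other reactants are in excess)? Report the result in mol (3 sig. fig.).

n(D) = 236.0 mol
n(J) = (4/2) × 236.0 = 472.0 mol

472 mol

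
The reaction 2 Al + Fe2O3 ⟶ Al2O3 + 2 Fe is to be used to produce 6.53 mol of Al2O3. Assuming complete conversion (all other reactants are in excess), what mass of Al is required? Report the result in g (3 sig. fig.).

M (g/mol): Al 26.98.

352 g

n(Al2O3) = 6.530 mol
n(Al) = (2/1) × 6.530 = 13.06 mol
mass = 13.06 × 26.98 = 352.4 g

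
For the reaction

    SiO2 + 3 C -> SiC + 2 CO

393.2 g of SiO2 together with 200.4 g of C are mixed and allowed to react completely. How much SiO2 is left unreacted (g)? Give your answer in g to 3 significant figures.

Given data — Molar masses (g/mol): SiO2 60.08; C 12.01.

59.0 g

n(SiO2) = 393.2 / 60.08 = 6.545 mol
n(C) = 200.4 / 12.01 = 16.69 mol
n/ν for SiO2 = 6.545/1 = 6.545
n/ν for C = 16.69/3 = 5.563
Smallest n/ν is C → limiting reagent.
SiO2 consumed = (1/3) × 16.69 = 5.563 mol
SiO2 remaining = 6.545 − 5.563 = 0.9820 mol
mass = 0.9820 × 60.08 = 59.00 g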